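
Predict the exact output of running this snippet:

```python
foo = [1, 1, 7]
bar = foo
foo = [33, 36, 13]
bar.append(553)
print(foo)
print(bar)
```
[33, 36, 13]
[1, 1, 7, 553]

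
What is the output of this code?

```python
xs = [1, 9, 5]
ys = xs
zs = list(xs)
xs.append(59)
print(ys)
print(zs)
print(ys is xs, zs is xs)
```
[1, 9, 5, 59]
[1, 9, 5]
True False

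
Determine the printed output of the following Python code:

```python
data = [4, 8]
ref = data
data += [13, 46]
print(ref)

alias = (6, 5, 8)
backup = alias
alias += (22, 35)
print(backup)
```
[4, 8, 13, 46]
(6, 5, 8)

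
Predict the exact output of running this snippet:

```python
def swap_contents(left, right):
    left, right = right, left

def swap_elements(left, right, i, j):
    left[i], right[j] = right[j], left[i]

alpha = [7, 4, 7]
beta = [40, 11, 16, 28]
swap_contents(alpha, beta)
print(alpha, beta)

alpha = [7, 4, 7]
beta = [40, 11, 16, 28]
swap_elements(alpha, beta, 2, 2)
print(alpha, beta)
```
[7, 4, 7] [40, 11, 16, 28]
[7, 4, 16] [40, 11, 7, 28]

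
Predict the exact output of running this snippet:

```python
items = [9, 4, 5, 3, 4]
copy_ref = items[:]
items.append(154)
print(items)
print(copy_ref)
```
[9, 4, 5, 3, 4, 154]
[9, 4, 5, 3, 4]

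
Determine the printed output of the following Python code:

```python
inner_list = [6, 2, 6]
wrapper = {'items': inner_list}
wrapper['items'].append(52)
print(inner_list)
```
[6, 2, 6, 52]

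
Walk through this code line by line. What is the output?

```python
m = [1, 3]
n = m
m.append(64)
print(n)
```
[1, 3, 64]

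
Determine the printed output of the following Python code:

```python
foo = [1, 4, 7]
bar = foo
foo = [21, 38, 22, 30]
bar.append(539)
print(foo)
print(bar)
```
[21, 38, 22, 30]
[1, 4, 7, 539]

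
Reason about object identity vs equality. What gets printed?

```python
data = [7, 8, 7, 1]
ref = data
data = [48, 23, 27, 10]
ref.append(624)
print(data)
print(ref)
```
[48, 23, 27, 10]
[7, 8, 7, 1, 624]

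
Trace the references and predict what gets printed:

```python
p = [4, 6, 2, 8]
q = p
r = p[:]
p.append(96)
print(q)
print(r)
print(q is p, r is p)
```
[4, 6, 2, 8, 96]
[4, 6, 2, 8]
True False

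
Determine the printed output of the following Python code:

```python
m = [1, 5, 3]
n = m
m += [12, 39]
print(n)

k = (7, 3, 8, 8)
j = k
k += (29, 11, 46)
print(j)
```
[1, 5, 3, 12, 39]
(7, 3, 8, 8)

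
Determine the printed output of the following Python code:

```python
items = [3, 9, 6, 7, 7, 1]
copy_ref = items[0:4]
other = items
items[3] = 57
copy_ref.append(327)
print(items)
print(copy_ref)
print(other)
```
[3, 9, 6, 57, 7, 1]
[3, 9, 6, 7, 327]
[3, 9, 6, 57, 7, 1]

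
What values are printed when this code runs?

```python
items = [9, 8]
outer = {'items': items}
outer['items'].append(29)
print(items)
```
[9, 8, 29]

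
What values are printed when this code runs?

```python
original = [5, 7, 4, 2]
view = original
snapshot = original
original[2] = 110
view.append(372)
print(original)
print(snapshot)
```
[5, 7, 110, 2, 372]
[5, 7, 110, 2, 372]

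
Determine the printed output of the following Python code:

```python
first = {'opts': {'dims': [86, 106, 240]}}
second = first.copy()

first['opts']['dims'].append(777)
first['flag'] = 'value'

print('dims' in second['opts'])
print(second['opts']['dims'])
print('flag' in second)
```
True
[86, 106, 240, 777]
False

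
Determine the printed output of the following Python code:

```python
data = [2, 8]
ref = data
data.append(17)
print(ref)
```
[2, 8, 17]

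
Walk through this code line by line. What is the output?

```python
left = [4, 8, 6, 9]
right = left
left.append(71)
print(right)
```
[4, 8, 6, 9, 71]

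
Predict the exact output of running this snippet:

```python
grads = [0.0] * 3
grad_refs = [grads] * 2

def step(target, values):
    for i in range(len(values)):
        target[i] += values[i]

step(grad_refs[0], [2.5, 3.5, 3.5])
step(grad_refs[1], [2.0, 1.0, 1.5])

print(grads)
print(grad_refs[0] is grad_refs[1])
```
[4.5, 4.5, 5.0]
True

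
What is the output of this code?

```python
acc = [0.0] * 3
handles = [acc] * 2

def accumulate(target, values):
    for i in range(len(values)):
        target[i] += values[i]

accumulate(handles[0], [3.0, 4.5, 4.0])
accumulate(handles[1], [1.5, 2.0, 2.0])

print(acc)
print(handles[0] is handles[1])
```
[4.5, 6.5, 6.0]
True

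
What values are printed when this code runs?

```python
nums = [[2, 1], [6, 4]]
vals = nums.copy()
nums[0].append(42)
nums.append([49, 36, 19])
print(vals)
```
[[2, 1, 42], [6, 4]]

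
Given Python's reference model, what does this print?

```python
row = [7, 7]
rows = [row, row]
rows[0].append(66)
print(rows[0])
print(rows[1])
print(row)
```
[7, 7, 66]
[7, 7, 66]
[7, 7, 66]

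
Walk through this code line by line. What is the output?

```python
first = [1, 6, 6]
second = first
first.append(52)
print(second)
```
[1, 6, 6, 52]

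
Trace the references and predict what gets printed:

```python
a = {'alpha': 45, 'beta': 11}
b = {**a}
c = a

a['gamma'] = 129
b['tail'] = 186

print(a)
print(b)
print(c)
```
{'alpha': 45, 'beta': 11, 'gamma': 129}
{'alpha': 45, 'beta': 11, 'tail': 186}
{'alpha': 45, 'beta': 11, 'gamma': 129}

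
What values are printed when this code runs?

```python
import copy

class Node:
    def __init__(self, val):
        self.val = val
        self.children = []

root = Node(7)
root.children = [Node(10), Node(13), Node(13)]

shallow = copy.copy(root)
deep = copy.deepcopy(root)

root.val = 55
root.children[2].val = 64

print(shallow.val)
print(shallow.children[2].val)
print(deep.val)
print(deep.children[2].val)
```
7
64
7
13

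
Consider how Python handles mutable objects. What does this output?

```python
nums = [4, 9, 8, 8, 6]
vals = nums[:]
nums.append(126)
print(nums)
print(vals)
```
[4, 9, 8, 8, 6, 126]
[4, 9, 8, 8, 6]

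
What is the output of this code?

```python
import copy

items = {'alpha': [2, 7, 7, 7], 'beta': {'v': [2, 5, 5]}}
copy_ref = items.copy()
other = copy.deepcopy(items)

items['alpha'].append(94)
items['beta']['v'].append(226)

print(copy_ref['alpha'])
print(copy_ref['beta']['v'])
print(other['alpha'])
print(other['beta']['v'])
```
[2, 7, 7, 7, 94]
[2, 5, 5, 226]
[2, 7, 7, 7]
[2, 5, 5]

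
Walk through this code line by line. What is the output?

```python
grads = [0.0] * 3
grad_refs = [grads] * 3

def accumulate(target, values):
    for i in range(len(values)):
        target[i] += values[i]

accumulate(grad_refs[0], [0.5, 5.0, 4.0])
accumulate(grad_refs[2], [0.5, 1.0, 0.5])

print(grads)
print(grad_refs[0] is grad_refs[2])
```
[1.0, 6.0, 4.5]
True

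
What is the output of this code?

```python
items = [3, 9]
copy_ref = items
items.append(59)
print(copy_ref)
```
[3, 9, 59]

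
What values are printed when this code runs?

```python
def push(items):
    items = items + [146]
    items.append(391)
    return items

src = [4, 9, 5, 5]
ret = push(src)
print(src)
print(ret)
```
[4, 9, 5, 5]
[4, 9, 5, 5, 146, 391]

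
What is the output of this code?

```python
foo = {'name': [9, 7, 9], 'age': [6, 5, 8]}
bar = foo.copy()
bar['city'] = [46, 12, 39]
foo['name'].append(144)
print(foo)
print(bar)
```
{'name': [9, 7, 9, 144], 'age': [6, 5, 8]}
{'name': [9, 7, 9, 144], 'age': [6, 5, 8], 'city': [46, 12, 39]}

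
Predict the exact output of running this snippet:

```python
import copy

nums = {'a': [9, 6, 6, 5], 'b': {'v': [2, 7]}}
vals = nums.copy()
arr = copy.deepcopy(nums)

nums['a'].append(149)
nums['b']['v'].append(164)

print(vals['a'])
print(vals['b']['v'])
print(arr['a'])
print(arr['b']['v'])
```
[9, 6, 6, 5, 149]
[2, 7, 164]
[9, 6, 6, 5]
[2, 7]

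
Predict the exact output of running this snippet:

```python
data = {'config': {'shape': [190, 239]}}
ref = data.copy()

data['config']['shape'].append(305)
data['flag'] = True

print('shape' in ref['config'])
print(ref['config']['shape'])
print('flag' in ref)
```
True
[190, 239, 305]
False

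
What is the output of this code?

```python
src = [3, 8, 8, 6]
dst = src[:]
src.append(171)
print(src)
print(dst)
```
[3, 8, 8, 6, 171]
[3, 8, 8, 6]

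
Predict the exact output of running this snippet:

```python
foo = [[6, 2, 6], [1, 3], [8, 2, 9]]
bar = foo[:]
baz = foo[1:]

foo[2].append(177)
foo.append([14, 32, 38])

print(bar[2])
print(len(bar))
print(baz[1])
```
[8, 2, 9, 177]
3
[8, 2, 9, 177]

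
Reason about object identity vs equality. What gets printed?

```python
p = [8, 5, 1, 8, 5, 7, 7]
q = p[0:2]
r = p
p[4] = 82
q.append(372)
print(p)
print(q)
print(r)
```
[8, 5, 1, 8, 82, 7, 7]
[8, 5, 372]
[8, 5, 1, 8, 82, 7, 7]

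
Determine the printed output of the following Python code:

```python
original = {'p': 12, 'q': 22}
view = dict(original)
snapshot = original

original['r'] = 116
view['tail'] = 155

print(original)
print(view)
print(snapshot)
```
{'p': 12, 'q': 22, 'r': 116}
{'p': 12, 'q': 22, 'tail': 155}
{'p': 12, 'q': 22, 'r': 116}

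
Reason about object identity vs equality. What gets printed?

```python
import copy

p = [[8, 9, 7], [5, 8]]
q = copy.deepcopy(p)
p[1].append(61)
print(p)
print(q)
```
[[8, 9, 7], [5, 8, 61]]
[[8, 9, 7], [5, 8]]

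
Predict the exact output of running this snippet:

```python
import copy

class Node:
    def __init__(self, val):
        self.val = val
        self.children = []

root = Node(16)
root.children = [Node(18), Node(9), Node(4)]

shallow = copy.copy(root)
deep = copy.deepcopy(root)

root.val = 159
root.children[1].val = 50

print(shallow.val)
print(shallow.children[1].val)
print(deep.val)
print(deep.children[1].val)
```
16
50
16
9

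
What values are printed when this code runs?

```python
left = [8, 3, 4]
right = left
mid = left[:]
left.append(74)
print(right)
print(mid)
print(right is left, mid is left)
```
[8, 3, 4, 74]
[8, 3, 4]
True False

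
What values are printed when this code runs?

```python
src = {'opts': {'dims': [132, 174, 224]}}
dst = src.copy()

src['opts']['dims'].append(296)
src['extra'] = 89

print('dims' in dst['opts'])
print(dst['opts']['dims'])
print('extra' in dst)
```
True
[132, 174, 224, 296]
False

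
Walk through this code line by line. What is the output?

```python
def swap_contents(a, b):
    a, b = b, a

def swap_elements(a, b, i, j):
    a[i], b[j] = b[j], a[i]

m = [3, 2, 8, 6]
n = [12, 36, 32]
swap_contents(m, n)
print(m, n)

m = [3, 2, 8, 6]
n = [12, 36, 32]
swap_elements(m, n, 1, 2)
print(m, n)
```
[3, 2, 8, 6] [12, 36, 32]
[3, 32, 8, 6] [12, 36, 2]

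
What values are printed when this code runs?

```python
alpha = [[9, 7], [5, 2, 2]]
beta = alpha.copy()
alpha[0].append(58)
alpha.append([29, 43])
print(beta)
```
[[9, 7, 58], [5, 2, 2]]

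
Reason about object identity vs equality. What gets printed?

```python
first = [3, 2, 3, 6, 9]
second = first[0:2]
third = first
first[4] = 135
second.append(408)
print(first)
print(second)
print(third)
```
[3, 2, 3, 6, 135]
[3, 2, 408]
[3, 2, 3, 6, 135]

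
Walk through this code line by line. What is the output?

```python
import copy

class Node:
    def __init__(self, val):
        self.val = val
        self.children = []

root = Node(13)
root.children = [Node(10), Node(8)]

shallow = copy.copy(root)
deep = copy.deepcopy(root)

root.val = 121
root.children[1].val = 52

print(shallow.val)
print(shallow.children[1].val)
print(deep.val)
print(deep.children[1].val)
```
13
52
13
8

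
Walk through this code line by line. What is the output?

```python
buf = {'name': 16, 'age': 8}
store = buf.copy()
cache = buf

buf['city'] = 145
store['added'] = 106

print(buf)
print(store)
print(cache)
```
{'name': 16, 'age': 8, 'city': 145}
{'name': 16, 'age': 8, 'added': 106}
{'name': 16, 'age': 8, 'city': 145}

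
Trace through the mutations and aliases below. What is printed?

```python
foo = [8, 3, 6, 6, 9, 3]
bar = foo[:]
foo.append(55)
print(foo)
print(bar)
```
[8, 3, 6, 6, 9, 3, 55]
[8, 3, 6, 6, 9, 3]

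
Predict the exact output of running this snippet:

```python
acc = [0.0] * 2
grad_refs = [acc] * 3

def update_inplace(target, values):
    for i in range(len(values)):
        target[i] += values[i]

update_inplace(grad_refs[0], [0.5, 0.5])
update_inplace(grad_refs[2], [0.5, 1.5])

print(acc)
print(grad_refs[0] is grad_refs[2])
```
[1.0, 2.0]
True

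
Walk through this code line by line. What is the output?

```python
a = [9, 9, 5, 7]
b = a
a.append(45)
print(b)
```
[9, 9, 5, 7, 45]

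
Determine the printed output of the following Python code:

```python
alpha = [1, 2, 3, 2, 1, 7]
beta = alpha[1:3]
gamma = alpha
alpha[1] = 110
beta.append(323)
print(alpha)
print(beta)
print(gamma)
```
[1, 110, 3, 2, 1, 7]
[2, 3, 323]
[1, 110, 3, 2, 1, 7]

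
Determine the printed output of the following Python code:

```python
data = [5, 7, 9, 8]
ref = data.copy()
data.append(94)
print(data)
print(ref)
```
[5, 7, 9, 8, 94]
[5, 7, 9, 8]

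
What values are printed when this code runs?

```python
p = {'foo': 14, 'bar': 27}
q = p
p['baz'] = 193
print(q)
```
{'foo': 14, 'bar': 27, 'baz': 193}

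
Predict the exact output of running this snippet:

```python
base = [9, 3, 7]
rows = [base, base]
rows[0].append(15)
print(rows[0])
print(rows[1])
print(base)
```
[9, 3, 7, 15]
[9, 3, 7, 15]
[9, 3, 7, 15]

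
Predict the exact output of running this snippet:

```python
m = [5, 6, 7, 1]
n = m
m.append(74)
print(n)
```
[5, 6, 7, 1, 74]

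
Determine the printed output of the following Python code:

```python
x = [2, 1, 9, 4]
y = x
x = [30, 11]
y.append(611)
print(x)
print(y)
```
[30, 11]
[2, 1, 9, 4, 611]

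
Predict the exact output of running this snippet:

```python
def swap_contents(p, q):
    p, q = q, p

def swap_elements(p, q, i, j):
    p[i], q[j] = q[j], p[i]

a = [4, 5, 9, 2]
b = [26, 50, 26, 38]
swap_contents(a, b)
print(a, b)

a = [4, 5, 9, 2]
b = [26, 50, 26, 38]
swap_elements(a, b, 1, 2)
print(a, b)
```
[4, 5, 9, 2] [26, 50, 26, 38]
[4, 26, 9, 2] [26, 50, 5, 38]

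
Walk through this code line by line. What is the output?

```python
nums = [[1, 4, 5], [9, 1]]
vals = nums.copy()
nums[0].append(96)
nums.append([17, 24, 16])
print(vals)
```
[[1, 4, 5, 96], [9, 1]]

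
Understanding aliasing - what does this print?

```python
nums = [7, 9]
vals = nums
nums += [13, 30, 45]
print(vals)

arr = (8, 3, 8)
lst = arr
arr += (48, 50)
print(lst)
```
[7, 9, 13, 30, 45]
(8, 3, 8)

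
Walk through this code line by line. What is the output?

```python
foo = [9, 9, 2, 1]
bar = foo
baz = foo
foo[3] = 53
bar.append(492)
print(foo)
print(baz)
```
[9, 9, 2, 53, 492]
[9, 9, 2, 53, 492]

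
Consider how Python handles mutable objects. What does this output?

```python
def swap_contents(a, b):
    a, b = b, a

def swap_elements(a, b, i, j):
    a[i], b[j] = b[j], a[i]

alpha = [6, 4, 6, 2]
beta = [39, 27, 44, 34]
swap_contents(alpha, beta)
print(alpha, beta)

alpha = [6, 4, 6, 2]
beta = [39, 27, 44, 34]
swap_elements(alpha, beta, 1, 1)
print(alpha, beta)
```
[6, 4, 6, 2] [39, 27, 44, 34]
[6, 27, 6, 2] [39, 4, 44, 34]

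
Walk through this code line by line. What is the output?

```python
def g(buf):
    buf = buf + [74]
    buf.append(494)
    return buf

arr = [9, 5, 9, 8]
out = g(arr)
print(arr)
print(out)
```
[9, 5, 9, 8]
[9, 5, 9, 8, 74, 494]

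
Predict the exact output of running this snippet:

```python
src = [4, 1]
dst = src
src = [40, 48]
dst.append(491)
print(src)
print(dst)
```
[40, 48]
[4, 1, 491]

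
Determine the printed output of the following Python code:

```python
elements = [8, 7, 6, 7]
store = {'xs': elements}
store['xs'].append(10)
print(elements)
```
[8, 7, 6, 7, 10]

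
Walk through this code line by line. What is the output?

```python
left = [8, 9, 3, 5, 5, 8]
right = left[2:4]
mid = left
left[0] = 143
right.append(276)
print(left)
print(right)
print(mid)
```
[143, 9, 3, 5, 5, 8]
[3, 5, 276]
[143, 9, 3, 5, 5, 8]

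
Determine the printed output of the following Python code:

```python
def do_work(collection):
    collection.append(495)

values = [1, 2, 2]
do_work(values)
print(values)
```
[1, 2, 2, 495]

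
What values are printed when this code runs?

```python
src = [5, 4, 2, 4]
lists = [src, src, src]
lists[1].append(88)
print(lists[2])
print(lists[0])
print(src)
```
[5, 4, 2, 4, 88]
[5, 4, 2, 4, 88]
[5, 4, 2, 4, 88]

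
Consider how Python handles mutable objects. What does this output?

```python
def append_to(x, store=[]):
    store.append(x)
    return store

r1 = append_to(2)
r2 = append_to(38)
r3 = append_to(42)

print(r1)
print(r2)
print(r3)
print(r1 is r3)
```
[2, 38, 42]
[2, 38, 42]
[2, 38, 42]
True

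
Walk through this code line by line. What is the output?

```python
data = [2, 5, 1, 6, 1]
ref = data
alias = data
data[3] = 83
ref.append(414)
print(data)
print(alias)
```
[2, 5, 1, 83, 1, 414]
[2, 5, 1, 83, 1, 414]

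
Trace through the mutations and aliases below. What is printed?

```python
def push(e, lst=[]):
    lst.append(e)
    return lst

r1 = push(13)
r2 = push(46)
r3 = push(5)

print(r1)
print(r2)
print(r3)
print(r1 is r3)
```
[13, 46, 5]
[13, 46, 5]
[13, 46, 5]
True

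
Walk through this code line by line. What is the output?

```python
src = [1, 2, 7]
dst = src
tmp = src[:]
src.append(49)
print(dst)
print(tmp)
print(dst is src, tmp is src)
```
[1, 2, 7, 49]
[1, 2, 7]
True False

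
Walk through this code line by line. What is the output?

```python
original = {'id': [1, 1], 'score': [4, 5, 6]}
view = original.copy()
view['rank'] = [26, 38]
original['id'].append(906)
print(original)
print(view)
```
{'id': [1, 1, 906], 'score': [4, 5, 6]}
{'id': [1, 1, 906], 'score': [4, 5, 6], 'rank': [26, 38]}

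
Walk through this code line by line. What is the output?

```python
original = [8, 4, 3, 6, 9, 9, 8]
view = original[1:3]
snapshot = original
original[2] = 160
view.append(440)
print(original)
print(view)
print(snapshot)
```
[8, 4, 160, 6, 9, 9, 8]
[4, 3, 440]
[8, 4, 160, 6, 9, 9, 8]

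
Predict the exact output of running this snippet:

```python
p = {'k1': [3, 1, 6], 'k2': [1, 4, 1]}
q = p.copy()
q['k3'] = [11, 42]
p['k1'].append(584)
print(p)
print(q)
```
{'k1': [3, 1, 6, 584], 'k2': [1, 4, 1]}
{'k1': [3, 1, 6, 584], 'k2': [1, 4, 1], 'k3': [11, 42]}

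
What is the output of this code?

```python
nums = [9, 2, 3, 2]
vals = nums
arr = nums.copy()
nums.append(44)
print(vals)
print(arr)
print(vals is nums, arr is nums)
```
[9, 2, 3, 2, 44]
[9, 2, 3, 2]
True False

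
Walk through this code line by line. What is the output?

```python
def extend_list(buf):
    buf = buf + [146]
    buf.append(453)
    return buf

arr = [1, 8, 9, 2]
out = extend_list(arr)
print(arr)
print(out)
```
[1, 8, 9, 2]
[1, 8, 9, 2, 146, 453]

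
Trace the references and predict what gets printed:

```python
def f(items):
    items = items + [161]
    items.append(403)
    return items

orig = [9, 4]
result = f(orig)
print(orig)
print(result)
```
[9, 4]
[9, 4, 161, 403]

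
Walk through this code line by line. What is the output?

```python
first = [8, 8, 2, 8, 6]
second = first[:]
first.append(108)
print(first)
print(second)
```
[8, 8, 2, 8, 6, 108]
[8, 8, 2, 8, 6]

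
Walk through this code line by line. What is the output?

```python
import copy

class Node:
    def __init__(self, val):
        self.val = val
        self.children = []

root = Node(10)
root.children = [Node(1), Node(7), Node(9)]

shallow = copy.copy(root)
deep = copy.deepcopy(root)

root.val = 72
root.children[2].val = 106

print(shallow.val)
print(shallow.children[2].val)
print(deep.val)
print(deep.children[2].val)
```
10
106
10
9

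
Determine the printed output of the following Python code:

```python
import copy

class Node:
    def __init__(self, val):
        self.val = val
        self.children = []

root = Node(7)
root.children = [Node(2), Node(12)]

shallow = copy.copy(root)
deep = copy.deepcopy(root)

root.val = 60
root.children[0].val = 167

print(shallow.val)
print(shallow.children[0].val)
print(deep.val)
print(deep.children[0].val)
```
7
167
7
2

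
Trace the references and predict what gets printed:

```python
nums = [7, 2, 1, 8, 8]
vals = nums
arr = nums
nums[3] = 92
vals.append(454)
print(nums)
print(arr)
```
[7, 2, 1, 92, 8, 454]
[7, 2, 1, 92, 8, 454]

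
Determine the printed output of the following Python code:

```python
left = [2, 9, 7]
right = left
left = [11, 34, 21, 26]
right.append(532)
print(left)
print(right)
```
[11, 34, 21, 26]
[2, 9, 7, 532]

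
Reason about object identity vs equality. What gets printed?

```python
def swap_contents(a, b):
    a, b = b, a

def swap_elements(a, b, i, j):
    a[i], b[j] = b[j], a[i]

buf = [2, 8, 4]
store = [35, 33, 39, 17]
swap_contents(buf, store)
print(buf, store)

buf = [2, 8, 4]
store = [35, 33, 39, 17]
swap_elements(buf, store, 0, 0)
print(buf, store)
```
[2, 8, 4] [35, 33, 39, 17]
[35, 8, 4] [2, 33, 39, 17]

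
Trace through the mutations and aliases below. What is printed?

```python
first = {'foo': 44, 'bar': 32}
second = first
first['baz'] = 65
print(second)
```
{'foo': 44, 'bar': 32, 'baz': 65}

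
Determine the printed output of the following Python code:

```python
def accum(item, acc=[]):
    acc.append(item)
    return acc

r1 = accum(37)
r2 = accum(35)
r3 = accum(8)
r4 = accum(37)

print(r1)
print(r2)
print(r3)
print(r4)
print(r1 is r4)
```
[37, 35, 8, 37]
[37, 35, 8, 37]
[37, 35, 8, 37]
[37, 35, 8, 37]
True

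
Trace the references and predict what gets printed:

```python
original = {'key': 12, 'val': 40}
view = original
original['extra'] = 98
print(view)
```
{'key': 12, 'val': 40, 'extra': 98}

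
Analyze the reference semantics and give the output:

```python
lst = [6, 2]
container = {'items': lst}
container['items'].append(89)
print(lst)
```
[6, 2, 89]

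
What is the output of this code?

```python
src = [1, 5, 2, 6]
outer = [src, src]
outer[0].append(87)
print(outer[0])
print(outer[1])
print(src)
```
[1, 5, 2, 6, 87]
[1, 5, 2, 6, 87]
[1, 5, 2, 6, 87]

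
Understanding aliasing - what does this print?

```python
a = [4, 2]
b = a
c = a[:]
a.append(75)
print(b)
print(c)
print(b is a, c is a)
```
[4, 2, 75]
[4, 2]
True False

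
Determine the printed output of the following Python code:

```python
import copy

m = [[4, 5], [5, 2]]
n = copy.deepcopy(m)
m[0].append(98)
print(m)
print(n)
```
[[4, 5, 98], [5, 2]]
[[4, 5], [5, 2]]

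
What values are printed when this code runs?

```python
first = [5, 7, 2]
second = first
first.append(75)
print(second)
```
[5, 7, 2, 75]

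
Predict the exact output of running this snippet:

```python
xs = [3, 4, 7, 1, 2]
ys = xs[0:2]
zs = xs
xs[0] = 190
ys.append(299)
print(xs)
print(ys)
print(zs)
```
[190, 4, 7, 1, 2]
[3, 4, 299]
[190, 4, 7, 1, 2]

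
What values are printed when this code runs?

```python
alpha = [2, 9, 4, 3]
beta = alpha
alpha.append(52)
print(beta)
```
[2, 9, 4, 3, 52]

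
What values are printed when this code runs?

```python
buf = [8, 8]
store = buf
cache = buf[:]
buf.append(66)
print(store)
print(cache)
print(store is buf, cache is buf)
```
[8, 8, 66]
[8, 8]
True False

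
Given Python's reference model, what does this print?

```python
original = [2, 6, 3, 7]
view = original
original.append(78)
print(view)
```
[2, 6, 3, 7, 78]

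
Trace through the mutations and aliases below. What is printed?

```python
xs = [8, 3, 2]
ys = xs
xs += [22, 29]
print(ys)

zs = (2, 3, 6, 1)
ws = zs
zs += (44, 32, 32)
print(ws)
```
[8, 3, 2, 22, 29]
(2, 3, 6, 1)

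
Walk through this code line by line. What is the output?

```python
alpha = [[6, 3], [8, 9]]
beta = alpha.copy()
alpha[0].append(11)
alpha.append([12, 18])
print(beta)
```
[[6, 3, 11], [8, 9]]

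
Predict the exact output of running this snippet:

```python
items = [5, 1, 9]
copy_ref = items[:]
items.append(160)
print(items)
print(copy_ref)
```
[5, 1, 9, 160]
[5, 1, 9]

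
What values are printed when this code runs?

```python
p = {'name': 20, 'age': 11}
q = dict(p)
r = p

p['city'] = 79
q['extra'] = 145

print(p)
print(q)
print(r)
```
{'name': 20, 'age': 11, 'city': 79}
{'name': 20, 'age': 11, 'extra': 145}
{'name': 20, 'age': 11, 'city': 79}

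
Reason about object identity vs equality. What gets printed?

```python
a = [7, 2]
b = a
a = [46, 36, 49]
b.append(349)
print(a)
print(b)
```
[46, 36, 49]
[7, 2, 349]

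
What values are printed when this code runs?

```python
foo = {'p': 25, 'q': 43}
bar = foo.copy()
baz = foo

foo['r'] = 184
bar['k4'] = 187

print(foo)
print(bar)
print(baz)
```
{'p': 25, 'q': 43, 'r': 184}
{'p': 25, 'q': 43, 'k4': 187}
{'p': 25, 'q': 43, 'r': 184}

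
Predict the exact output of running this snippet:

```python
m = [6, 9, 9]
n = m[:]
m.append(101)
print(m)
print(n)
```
[6, 9, 9, 101]
[6, 9, 9]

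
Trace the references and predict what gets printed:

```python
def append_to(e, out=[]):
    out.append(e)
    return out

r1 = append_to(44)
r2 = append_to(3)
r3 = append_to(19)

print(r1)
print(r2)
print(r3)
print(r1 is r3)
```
[44, 3, 19]
[44, 3, 19]
[44, 3, 19]
True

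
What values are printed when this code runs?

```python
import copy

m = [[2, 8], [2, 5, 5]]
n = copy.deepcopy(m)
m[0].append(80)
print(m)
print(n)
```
[[2, 8, 80], [2, 5, 5]]
[[2, 8], [2, 5, 5]]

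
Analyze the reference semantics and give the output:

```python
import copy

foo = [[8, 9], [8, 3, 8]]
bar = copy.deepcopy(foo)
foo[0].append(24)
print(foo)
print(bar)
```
[[8, 9, 24], [8, 3, 8]]
[[8, 9], [8, 3, 8]]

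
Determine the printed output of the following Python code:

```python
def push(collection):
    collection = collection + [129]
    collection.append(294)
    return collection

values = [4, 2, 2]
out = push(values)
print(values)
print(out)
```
[4, 2, 2]
[4, 2, 2, 129, 294]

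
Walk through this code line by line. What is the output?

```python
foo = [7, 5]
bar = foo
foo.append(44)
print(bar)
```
[7, 5, 44]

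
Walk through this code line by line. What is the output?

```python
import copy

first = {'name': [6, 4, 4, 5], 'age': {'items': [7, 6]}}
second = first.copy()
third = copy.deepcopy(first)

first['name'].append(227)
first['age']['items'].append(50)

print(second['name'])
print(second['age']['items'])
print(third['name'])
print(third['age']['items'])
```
[6, 4, 4, 5, 227]
[7, 6, 50]
[6, 4, 4, 5]
[7, 6]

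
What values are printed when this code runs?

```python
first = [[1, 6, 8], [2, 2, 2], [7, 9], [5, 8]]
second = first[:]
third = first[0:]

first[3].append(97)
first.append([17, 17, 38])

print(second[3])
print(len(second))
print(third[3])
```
[5, 8, 97]
4
[5, 8, 97]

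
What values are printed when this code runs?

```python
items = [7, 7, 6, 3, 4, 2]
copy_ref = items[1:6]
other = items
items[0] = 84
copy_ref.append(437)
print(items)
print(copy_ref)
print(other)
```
[84, 7, 6, 3, 4, 2]
[7, 6, 3, 4, 2, 437]
[84, 7, 6, 3, 4, 2]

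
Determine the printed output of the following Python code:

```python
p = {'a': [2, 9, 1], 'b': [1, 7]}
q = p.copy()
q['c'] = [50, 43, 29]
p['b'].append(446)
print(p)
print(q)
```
{'a': [2, 9, 1], 'b': [1, 7, 446]}
{'a': [2, 9, 1], 'b': [1, 7, 446], 'c': [50, 43, 29]}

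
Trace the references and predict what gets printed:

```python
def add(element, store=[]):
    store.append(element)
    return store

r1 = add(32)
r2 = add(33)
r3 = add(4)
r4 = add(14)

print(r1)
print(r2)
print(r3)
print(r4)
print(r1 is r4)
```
[32, 33, 4, 14]
[32, 33, 4, 14]
[32, 33, 4, 14]
[32, 33, 4, 14]
True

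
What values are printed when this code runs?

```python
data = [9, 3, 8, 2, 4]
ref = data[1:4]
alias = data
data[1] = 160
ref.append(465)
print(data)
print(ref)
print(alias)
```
[9, 160, 8, 2, 4]
[3, 8, 2, 465]
[9, 160, 8, 2, 4]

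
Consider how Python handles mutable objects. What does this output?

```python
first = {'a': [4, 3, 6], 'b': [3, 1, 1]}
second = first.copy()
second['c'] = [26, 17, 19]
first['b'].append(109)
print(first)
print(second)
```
{'a': [4, 3, 6], 'b': [3, 1, 1, 109]}
{'a': [4, 3, 6], 'b': [3, 1, 1, 109], 'c': [26, 17, 19]}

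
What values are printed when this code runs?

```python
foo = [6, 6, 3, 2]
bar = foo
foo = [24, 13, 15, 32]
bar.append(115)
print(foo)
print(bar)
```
[24, 13, 15, 32]
[6, 6, 3, 2, 115]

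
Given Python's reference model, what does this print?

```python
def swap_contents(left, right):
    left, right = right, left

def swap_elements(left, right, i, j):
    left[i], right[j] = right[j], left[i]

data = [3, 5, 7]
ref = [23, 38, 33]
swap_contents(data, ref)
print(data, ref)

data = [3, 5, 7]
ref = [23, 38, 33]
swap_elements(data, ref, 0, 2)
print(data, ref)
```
[3, 5, 7] [23, 38, 33]
[33, 5, 7] [23, 38, 3]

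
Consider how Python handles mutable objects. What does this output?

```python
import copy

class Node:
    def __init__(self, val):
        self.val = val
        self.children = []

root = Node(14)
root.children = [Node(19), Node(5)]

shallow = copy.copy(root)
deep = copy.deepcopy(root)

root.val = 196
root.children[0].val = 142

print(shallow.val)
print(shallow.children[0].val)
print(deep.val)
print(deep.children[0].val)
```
14
142
14
19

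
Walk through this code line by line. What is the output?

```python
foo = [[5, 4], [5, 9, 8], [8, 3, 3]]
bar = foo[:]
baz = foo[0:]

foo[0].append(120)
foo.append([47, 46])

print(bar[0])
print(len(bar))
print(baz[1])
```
[5, 4, 120]
3
[5, 9, 8]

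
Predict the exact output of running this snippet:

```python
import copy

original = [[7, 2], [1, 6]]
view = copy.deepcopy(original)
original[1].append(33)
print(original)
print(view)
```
[[7, 2], [1, 6, 33]]
[[7, 2], [1, 6]]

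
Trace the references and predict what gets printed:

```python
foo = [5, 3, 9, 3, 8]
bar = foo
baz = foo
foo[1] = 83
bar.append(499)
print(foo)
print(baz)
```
[5, 83, 9, 3, 8, 499]
[5, 83, 9, 3, 8, 499]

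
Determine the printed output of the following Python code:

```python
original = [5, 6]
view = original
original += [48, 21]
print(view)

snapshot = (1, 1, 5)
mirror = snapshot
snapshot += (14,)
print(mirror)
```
[5, 6, 48, 21]
(1, 1, 5)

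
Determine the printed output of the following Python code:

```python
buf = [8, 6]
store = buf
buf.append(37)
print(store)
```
[8, 6, 37]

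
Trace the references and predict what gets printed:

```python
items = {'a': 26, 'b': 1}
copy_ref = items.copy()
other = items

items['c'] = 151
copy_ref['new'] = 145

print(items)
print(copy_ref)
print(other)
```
{'a': 26, 'b': 1, 'c': 151}
{'a': 26, 'b': 1, 'new': 145}
{'a': 26, 'b': 1, 'c': 151}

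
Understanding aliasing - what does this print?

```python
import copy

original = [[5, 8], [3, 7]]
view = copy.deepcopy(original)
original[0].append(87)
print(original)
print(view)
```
[[5, 8, 87], [3, 7]]
[[5, 8], [3, 7]]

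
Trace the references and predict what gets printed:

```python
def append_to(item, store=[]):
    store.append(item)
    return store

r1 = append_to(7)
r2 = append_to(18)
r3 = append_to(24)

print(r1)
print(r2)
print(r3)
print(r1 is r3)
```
[7, 18, 24]
[7, 18, 24]
[7, 18, 24]
True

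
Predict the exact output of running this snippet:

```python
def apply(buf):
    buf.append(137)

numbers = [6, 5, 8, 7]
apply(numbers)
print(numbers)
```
[6, 5, 8, 7, 137]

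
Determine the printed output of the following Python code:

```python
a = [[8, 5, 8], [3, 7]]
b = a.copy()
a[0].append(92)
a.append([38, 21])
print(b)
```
[[8, 5, 8, 92], [3, 7]]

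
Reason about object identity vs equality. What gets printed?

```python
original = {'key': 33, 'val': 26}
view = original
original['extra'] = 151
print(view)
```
{'key': 33, 'val': 26, 'extra': 151}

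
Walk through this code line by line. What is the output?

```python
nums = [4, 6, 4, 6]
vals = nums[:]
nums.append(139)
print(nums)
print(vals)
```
[4, 6, 4, 6, 139]
[4, 6, 4, 6]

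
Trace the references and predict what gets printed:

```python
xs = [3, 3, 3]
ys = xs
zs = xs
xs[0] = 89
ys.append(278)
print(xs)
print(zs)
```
[89, 3, 3, 278]
[89, 3, 3, 278]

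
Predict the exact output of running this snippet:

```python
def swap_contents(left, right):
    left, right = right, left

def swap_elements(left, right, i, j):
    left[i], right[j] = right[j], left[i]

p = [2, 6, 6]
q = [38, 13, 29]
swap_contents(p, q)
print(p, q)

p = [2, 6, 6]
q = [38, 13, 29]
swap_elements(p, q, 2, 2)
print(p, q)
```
[2, 6, 6] [38, 13, 29]
[2, 6, 29] [38, 13, 6]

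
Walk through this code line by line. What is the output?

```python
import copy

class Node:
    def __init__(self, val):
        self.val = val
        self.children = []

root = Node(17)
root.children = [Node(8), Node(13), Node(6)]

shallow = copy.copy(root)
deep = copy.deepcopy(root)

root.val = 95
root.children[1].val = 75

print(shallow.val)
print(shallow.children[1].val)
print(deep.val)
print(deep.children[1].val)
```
17
75
17
13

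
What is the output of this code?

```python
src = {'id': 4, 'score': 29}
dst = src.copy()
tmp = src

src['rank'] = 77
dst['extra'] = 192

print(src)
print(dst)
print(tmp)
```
{'id': 4, 'score': 29, 'rank': 77}
{'id': 4, 'score': 29, 'extra': 192}
{'id': 4, 'score': 29, 'rank': 77}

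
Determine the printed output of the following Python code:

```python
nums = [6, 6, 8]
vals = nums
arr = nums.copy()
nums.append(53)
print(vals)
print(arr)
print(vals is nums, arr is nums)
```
[6, 6, 8, 53]
[6, 6, 8]
True False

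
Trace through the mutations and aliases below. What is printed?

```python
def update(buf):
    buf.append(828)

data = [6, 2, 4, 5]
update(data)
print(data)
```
[6, 2, 4, 5, 828]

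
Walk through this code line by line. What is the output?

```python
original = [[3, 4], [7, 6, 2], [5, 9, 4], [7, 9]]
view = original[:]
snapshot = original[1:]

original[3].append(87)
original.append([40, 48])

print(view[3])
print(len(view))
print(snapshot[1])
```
[7, 9, 87]
4
[5, 9, 4]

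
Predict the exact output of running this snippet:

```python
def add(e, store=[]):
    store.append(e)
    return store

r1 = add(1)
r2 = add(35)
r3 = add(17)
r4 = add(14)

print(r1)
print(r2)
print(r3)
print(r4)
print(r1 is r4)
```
[1, 35, 17, 14]
[1, 35, 17, 14]
[1, 35, 17, 14]
[1, 35, 17, 14]
True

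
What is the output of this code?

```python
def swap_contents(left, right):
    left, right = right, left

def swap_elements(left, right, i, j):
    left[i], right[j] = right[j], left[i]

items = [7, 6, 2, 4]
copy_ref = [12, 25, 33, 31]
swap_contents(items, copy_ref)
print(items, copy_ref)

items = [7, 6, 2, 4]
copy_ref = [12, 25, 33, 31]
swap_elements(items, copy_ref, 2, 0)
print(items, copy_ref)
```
[7, 6, 2, 4] [12, 25, 33, 31]
[7, 6, 12, 4] [2, 25, 33, 31]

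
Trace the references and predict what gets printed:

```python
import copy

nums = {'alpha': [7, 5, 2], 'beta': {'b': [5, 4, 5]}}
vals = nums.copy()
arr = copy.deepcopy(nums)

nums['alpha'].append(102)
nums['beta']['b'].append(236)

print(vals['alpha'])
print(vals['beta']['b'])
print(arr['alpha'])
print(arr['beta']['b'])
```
[7, 5, 2, 102]
[5, 4, 5, 236]
[7, 5, 2]
[5, 4, 5]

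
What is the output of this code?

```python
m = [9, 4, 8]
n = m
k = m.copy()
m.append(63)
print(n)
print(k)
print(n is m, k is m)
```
[9, 4, 8, 63]
[9, 4, 8]
True False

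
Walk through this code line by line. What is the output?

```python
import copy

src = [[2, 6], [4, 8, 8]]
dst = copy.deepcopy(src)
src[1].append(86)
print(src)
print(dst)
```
[[2, 6], [4, 8, 8, 86]]
[[2, 6], [4, 8, 8]]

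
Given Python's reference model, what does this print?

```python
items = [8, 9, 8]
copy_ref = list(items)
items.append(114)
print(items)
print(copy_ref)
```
[8, 9, 8, 114]
[8, 9, 8]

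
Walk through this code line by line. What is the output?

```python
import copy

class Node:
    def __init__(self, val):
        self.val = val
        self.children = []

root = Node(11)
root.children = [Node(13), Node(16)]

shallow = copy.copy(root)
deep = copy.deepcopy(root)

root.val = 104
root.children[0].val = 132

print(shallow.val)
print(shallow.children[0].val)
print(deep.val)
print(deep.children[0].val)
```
11
132
11
13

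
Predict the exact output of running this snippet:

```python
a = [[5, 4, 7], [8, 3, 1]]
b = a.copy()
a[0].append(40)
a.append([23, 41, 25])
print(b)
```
[[5, 4, 7, 40], [8, 3, 1]]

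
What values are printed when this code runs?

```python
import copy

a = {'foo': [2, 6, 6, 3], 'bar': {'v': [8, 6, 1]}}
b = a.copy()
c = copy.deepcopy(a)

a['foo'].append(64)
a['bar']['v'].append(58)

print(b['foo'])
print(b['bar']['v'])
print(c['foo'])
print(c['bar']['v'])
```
[2, 6, 6, 3, 64]
[8, 6, 1, 58]
[2, 6, 6, 3]
[8, 6, 1]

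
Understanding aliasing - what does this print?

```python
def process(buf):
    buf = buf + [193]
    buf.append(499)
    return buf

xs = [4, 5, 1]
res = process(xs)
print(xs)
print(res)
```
[4, 5, 1]
[4, 5, 1, 193, 499]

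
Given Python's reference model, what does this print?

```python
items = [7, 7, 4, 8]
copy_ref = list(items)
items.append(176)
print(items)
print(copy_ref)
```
[7, 7, 4, 8, 176]
[7, 7, 4, 8]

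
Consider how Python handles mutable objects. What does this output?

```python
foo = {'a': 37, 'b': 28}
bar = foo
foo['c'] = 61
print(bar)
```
{'a': 37, 'b': 28, 'c': 61}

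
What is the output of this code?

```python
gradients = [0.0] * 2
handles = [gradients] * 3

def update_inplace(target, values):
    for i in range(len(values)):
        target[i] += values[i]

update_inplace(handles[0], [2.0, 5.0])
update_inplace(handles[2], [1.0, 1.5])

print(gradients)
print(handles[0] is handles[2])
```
[3.0, 6.5]
True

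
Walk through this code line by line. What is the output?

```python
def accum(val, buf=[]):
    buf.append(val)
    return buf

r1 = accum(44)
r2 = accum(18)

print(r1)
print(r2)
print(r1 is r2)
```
[44, 18]
[44, 18]
True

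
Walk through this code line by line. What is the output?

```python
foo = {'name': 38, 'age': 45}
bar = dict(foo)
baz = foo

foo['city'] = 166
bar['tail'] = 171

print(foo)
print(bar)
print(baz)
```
{'name': 38, 'age': 45, 'city': 166}
{'name': 38, 'age': 45, 'tail': 171}
{'name': 38, 'age': 45, 'city': 166}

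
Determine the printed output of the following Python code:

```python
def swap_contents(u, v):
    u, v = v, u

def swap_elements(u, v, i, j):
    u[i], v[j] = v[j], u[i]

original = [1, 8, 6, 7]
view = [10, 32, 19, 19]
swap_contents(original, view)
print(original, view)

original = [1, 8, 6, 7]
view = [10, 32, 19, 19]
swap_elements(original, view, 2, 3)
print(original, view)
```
[1, 8, 6, 7] [10, 32, 19, 19]
[1, 8, 19, 7] [10, 32, 19, 6]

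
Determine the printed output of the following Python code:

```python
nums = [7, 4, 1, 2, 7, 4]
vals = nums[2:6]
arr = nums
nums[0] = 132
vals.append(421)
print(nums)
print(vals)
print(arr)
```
[132, 4, 1, 2, 7, 4]
[1, 2, 7, 4, 421]
[132, 4, 1, 2, 7, 4]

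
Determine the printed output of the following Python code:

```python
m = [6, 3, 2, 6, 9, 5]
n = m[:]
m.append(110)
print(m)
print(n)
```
[6, 3, 2, 6, 9, 5, 110]
[6, 3, 2, 6, 9, 5]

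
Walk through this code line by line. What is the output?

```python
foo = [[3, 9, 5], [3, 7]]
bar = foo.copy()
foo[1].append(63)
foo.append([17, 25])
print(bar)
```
[[3, 9, 5], [3, 7, 63]]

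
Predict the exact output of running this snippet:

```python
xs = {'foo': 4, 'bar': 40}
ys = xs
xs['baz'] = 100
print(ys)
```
{'foo': 4, 'bar': 40, 'baz': 100}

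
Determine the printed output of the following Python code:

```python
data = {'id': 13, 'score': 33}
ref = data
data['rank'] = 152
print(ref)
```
{'id': 13, 'score': 33, 'rank': 152}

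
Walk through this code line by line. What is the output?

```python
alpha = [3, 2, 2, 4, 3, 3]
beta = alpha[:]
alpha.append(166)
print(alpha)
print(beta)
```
[3, 2, 2, 4, 3, 3, 166]
[3, 2, 2, 4, 3, 3]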